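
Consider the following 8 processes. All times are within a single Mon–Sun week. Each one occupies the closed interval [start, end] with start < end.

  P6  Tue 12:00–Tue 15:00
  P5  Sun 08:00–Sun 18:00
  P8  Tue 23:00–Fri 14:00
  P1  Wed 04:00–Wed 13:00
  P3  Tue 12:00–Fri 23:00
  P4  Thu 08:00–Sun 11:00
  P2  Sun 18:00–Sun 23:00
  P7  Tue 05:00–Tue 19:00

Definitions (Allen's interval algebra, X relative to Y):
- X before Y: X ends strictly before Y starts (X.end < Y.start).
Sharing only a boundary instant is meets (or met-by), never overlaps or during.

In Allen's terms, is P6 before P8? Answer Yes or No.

P6 = [Tue 12:00, Tue 15:00], P8 = [Tue 23:00, Fri 14:00].
Actual relation of P6 to P8: before.
Asked whether 'before' holds → Yes.

Yes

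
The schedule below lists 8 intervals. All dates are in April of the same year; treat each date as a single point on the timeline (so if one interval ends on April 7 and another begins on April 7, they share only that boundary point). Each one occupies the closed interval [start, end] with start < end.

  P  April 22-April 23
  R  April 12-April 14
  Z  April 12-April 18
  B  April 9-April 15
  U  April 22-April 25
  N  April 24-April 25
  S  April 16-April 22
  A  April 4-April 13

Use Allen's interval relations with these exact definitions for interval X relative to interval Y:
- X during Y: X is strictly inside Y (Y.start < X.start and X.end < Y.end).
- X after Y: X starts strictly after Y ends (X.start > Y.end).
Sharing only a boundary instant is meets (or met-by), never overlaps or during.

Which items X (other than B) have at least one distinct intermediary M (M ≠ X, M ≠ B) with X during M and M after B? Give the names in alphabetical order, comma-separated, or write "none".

none

Target B = [April 9, April 15].
Intermediaries M with M after B: N, P, S, U.
Via N — items with X during N: none.
Via P — items with X during P: none.
Via S — items with X during S: none.
Via U — items with X during U: none.
Union: none.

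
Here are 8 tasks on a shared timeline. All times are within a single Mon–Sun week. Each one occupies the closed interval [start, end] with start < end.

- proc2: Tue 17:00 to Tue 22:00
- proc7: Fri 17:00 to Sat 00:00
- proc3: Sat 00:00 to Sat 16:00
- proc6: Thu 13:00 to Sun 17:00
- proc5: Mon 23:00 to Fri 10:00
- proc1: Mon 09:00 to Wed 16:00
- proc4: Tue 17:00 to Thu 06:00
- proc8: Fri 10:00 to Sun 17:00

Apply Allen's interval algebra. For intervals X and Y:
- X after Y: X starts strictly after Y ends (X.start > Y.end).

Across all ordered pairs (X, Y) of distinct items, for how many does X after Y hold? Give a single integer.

14

Checking all 56 ordered pairs for relation 'after'; matching pairs in alphabetical order:
(proc3, proc1): proc3 after proc1 ✓
(proc3, proc2): proc3 after proc2 ✓
(proc3, proc4): proc3 after proc4 ✓
(proc3, proc5): proc3 after proc5 ✓
(proc6, proc1): proc6 after proc1 ✓
(proc6, proc2): proc6 after proc2 ✓
(proc6, proc4): proc6 after proc4 ✓
(proc7, proc1): proc7 after proc1 ✓
(proc7, proc2): proc7 after proc2 ✓
(proc7, proc4): proc7 after proc4 ✓
(proc7, proc5): proc7 after proc5 ✓
(proc8, proc1): proc8 after proc1 ✓
(proc8, proc2): proc8 after proc2 ✓
(proc8, proc4): proc8 after proc4 ✓
Count: 14.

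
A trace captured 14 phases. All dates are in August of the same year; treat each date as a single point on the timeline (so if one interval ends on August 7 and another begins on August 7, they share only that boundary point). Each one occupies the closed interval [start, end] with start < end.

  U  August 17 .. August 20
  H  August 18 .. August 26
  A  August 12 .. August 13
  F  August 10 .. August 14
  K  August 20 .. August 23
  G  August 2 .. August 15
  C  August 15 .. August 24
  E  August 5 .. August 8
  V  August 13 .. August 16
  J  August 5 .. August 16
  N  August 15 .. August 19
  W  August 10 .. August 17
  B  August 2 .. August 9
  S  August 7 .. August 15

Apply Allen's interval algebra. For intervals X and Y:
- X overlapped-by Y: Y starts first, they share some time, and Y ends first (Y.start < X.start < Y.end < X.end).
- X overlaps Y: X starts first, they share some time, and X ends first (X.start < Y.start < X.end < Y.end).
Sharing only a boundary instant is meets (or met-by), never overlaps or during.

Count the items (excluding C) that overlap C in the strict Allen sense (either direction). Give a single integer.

Target C = [August 15, August 24].
A [August 12, August 13] → before → no.
B [August 2, August 9] → before → no.
E [August 5, August 8] → before → no.
F [August 10, August 14] → before → no.
G [August 2, August 15] → meets → no.
H [August 18, August 26] → overlapped-by → counts.
J [August 5, August 16] → overlaps → counts.
K [August 20, August 23] → during → no.
N [August 15, August 19] → starts → no.
S [August 7, August 15] → meets → no.
U [August 17, August 20] → during → no.
V [August 13, August 16] → overlaps → counts.
W [August 10, August 17] → overlaps → counts.
Total: 4.

4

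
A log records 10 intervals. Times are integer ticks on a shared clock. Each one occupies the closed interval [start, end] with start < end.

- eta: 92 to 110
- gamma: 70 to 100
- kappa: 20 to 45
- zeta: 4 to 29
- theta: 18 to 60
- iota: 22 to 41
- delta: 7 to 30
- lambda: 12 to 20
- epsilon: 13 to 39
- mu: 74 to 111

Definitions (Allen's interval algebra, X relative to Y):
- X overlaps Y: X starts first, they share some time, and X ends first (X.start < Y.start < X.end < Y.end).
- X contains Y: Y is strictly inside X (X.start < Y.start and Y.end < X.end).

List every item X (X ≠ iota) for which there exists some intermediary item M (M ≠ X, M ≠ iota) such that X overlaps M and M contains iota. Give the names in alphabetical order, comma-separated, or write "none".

Target iota = [22, 41].
Intermediaries M with M contains iota: kappa, theta.
Via kappa — items with X overlaps kappa: delta, epsilon, zeta.
Via theta — items with X overlaps theta: delta, epsilon, lambda, zeta.
Union: delta, epsilon, lambda, zeta.

delta, epsilon, lambda, zeta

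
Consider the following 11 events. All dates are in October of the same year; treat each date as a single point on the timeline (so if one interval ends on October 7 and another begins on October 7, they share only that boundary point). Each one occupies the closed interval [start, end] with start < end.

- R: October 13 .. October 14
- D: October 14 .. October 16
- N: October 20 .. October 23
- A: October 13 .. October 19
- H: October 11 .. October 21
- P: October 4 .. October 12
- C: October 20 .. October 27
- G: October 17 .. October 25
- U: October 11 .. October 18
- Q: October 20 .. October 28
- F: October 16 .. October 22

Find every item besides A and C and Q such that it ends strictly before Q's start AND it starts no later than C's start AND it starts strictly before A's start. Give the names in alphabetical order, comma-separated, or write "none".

P, U

Conditions: its end is strictly before Q's start (X.end < October 20) AND its start is no later than C's start (X.start <= October 20) AND its start is strictly before A's start (X.start < October 13).
D: end October 16 < October 20? ✓; start October 14 <= October 20? ✓; start October 14 < October 13? ✗ → no.
F: end October 22 < October 20? ✗; start October 16 <= October 20? ✓; start October 16 < October 13? ✗ → no.
G: end October 25 < October 20? ✗; start October 17 <= October 20? ✓; start October 17 < October 13? ✗ → no.
H: end October 21 < October 20? ✗; start October 11 <= October 20? ✓; start October 11 < October 13? ✓ → no.
N: end October 23 < October 20? ✗; start October 20 <= October 20? ✓; start October 20 < October 13? ✗ → no.
P: end October 12 < October 20? ✓; start October 4 <= October 20? ✓; start October 4 < October 13? ✓ → yes.
R: end October 14 < October 20? ✓; start October 13 <= October 20? ✓; start October 13 < October 13? ✗ → no.
U: end October 18 < October 20? ✓; start October 11 <= October 20? ✓; start October 11 < October 13? ✓ → yes.
Result: P, U.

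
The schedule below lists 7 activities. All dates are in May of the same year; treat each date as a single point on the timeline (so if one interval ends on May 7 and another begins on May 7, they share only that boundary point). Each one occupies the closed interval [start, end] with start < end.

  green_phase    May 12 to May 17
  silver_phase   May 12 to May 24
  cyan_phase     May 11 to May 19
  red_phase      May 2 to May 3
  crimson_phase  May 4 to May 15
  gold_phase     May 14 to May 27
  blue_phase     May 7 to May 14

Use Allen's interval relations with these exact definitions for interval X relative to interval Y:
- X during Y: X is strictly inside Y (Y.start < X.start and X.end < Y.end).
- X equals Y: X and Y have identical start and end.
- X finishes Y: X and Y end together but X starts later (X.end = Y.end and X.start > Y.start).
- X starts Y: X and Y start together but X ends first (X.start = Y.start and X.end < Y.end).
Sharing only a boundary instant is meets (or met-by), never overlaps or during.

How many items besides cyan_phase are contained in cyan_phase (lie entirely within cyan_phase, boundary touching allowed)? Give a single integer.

Target cyan_phase = [May 11, May 19].
blue_phase [May 7, May 14] → overlaps → no.
crimson_phase [May 4, May 15] → overlaps → no.
gold_phase [May 14, May 27] → overlapped-by → no.
green_phase [May 12, May 17] → during → counts.
red_phase [May 2, May 3] → before → no.
silver_phase [May 12, May 24] → overlapped-by → no.
Total: 1.

1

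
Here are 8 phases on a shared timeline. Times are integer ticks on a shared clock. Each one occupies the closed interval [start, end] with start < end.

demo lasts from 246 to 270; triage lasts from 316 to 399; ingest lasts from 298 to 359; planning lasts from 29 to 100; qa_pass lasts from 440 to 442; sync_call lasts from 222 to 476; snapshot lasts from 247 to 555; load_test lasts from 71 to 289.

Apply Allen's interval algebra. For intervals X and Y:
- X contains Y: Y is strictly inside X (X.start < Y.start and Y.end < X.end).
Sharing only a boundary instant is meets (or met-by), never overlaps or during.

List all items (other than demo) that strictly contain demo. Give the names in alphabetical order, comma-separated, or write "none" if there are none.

Target demo = [246, 270].
ingest [298, 359] → after → no.
load_test [71, 289] → contains → yes.
planning [29, 100] → before → no.
qa_pass [440, 442] → after → no.
snapshot [247, 555] → overlapped-by → no.
sync_call [222, 476] → contains → yes.
triage [316, 399] → after → no.
Result: load_test, sync_call.

load_test, sync_call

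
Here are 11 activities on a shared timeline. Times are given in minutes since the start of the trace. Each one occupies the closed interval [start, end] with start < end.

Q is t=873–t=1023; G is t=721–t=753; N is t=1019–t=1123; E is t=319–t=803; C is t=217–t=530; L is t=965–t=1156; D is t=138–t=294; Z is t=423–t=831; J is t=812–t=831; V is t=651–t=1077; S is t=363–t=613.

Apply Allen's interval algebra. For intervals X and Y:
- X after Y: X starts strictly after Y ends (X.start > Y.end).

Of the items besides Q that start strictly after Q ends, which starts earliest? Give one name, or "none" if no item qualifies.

Target Q = [t=873, t=1023].
C [t=217, t=530] → before → excluded.
D [t=138, t=294] → before → excluded.
E [t=319, t=803] → before → excluded.
G [t=721, t=753] → before → excluded.
J [t=812, t=831] → before → excluded.
L [t=965, t=1156] → overlapped-by → excluded.
N [t=1019, t=1123] → overlapped-by → excluded.
S [t=363, t=613] → before → excluded.
V [t=651, t=1077] → contains → excluded.
Z [t=423, t=831] → before → excluded.
No candidates → none.

none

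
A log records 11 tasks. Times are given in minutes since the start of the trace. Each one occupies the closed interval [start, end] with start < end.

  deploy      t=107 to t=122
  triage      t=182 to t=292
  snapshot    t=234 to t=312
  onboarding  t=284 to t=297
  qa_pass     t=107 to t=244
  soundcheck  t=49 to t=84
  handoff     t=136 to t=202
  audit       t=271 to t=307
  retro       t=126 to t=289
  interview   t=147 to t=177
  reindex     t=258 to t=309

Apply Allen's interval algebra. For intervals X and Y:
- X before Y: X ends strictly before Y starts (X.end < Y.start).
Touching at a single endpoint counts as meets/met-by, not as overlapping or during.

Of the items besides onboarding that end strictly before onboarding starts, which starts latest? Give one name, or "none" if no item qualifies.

interview

Target onboarding = [t=284, t=297].
audit [t=271, t=307] → contains → excluded.
deploy [t=107, t=122] → before → candidate.
handoff [t=136, t=202] → before → candidate.
interview [t=147, t=177] → before → candidate.
qa_pass [t=107, t=244] → before → candidate.
reindex [t=258, t=309] → contains → excluded.
retro [t=126, t=289] → overlaps → excluded.
snapshot [t=234, t=312] → contains → excluded.
soundcheck [t=49, t=84] → before → candidate.
triage [t=182, t=292] → overlaps → excluded.
Among candidates, latest start is t=147 → interview.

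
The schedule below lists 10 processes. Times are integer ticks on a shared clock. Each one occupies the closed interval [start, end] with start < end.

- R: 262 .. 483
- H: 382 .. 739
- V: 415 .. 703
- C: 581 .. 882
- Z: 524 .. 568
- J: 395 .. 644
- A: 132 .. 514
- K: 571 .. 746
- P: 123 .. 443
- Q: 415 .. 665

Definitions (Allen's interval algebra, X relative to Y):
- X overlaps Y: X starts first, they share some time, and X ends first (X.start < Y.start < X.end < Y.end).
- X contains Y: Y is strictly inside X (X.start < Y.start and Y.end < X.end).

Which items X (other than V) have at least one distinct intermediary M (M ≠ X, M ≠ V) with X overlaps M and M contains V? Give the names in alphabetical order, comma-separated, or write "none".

Target V = [415, 703].
Intermediaries M with M contains V: H.
Via H — items with X overlaps H: A, P, R.
Union: A, P, R.

A, P, R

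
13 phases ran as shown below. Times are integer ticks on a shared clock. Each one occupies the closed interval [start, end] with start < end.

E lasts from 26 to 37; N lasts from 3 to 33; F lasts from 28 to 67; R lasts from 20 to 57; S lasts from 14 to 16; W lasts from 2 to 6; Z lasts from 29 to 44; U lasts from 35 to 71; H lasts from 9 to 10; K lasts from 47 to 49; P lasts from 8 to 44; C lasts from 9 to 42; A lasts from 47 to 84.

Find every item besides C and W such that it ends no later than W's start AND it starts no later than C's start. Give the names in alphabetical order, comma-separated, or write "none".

Conditions: its end is no later than W's start (X.end <= 2) AND its start is no later than C's start (X.start <= 9).
A: end 84 <= 2? ✗; start 47 <= 9? ✗ → no.
E: end 37 <= 2? ✗; start 26 <= 9? ✗ → no.
F: end 67 <= 2? ✗; start 28 <= 9? ✗ → no.
H: end 10 <= 2? ✗; start 9 <= 9? ✓ → no.
K: end 49 <= 2? ✗; start 47 <= 9? ✗ → no.
N: end 33 <= 2? ✗; start 3 <= 9? ✓ → no.
P: end 44 <= 2? ✗; start 8 <= 9? ✓ → no.
R: end 57 <= 2? ✗; start 20 <= 9? ✗ → no.
S: end 16 <= 2? ✗; start 14 <= 9? ✗ → no.
U: end 71 <= 2? ✗; start 35 <= 9? ✗ → no.
Z: end 44 <= 2? ✗; start 29 <= 9? ✗ → no.
Result: none.

none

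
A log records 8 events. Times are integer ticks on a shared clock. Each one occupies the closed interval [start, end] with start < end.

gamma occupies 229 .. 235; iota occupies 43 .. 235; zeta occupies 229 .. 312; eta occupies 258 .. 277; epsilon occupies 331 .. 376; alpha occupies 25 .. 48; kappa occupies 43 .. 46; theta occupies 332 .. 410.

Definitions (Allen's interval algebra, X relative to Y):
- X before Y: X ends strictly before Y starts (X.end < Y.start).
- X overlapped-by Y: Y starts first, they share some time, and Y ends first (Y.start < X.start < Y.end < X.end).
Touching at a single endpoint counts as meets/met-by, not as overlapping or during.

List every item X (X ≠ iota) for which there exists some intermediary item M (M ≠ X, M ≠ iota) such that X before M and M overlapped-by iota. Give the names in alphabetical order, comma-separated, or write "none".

alpha, kappa

Target iota = [43, 235].
Intermediaries M with M overlapped-by iota: zeta.
Via zeta — items with X before zeta: alpha, kappa.
Union: alpha, kappa.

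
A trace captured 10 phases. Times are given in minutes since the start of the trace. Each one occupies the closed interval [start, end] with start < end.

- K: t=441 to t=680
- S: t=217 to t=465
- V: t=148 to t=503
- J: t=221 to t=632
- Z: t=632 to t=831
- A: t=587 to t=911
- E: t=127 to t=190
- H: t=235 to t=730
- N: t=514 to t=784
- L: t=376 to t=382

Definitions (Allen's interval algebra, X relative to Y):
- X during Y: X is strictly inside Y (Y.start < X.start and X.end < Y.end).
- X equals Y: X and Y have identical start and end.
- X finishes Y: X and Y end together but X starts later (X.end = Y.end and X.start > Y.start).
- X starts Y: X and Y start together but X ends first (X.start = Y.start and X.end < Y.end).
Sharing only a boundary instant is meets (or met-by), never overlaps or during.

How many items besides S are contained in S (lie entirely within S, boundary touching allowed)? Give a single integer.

1

Target S = [t=217, t=465].
A [t=587, t=911] → after → no.
E [t=127, t=190] → before → no.
H [t=235, t=730] → overlapped-by → no.
J [t=221, t=632] → overlapped-by → no.
K [t=441, t=680] → overlapped-by → no.
L [t=376, t=382] → during → counts.
N [t=514, t=784] → after → no.
V [t=148, t=503] → contains → no.
Z [t=632, t=831] → after → no.
Total: 1.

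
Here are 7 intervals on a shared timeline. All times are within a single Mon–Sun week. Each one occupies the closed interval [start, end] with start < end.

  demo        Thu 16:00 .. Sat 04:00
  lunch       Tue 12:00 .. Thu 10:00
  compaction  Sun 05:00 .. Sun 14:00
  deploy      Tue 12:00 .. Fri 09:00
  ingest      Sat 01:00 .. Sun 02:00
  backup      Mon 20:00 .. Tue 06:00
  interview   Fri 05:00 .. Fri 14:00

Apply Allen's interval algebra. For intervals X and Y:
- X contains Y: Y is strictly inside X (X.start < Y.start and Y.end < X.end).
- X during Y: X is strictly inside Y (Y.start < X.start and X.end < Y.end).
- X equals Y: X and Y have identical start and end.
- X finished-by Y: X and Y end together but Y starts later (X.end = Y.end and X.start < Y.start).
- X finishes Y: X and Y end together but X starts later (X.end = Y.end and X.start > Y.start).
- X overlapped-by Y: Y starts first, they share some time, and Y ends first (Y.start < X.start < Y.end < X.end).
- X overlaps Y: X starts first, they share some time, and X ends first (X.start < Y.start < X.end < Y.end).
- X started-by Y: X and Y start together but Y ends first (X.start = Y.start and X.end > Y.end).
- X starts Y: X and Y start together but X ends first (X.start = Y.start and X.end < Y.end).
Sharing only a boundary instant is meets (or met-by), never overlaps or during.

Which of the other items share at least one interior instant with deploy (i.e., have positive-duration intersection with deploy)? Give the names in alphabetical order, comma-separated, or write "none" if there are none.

Target deploy = [Tue 12:00, Fri 09:00].
backup [Mon 20:00, Tue 06:00] → before → no.
compaction [Sun 05:00, Sun 14:00] → after → no.
demo [Thu 16:00, Sat 04:00] → overlapped-by → yes.
ingest [Sat 01:00, Sun 02:00] → after → no.
interview [Fri 05:00, Fri 14:00] → overlapped-by → yes.
lunch [Tue 12:00, Thu 10:00] → starts → yes.
Result: demo, interview, lunch.

demo, interview, lunch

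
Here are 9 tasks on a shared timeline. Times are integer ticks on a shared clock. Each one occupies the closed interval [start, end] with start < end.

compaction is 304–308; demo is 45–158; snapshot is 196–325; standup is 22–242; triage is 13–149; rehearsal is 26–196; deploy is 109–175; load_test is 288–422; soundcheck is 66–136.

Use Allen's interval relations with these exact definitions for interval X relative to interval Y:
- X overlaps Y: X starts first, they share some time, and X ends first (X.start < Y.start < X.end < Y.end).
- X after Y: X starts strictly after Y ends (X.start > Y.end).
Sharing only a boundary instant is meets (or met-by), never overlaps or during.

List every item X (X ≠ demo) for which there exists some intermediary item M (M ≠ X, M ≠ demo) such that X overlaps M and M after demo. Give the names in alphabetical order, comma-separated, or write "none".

snapshot, standup

Target demo = [45, 158].
Intermediaries M with M after demo: compaction, load_test, snapshot.
Via compaction — items with X overlaps compaction: none.
Via load_test — items with X overlaps load_test: snapshot.
Via snapshot — items with X overlaps snapshot: standup.
Union: snapshot, standup.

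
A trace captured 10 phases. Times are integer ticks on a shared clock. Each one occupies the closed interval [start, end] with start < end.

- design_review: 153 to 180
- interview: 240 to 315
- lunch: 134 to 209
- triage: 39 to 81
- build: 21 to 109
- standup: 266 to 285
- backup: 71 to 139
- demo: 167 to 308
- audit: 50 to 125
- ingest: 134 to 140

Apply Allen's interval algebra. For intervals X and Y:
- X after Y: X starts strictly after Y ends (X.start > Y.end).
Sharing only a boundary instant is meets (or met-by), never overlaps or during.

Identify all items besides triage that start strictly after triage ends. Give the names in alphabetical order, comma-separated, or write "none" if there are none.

Target triage = [39, 81].
audit [50, 125] → overlapped-by → no.
backup [71, 139] → overlapped-by → no.
build [21, 109] → contains → no.
demo [167, 308] → after → yes.
design_review [153, 180] → after → yes.
ingest [134, 140] → after → yes.
interview [240, 315] → after → yes.
lunch [134, 209] → after → yes.
standup [266, 285] → after → yes.
Result: demo, design_review, ingest, interview, lunch, standup.

demo, design_review, ingest, interview, lunch, standup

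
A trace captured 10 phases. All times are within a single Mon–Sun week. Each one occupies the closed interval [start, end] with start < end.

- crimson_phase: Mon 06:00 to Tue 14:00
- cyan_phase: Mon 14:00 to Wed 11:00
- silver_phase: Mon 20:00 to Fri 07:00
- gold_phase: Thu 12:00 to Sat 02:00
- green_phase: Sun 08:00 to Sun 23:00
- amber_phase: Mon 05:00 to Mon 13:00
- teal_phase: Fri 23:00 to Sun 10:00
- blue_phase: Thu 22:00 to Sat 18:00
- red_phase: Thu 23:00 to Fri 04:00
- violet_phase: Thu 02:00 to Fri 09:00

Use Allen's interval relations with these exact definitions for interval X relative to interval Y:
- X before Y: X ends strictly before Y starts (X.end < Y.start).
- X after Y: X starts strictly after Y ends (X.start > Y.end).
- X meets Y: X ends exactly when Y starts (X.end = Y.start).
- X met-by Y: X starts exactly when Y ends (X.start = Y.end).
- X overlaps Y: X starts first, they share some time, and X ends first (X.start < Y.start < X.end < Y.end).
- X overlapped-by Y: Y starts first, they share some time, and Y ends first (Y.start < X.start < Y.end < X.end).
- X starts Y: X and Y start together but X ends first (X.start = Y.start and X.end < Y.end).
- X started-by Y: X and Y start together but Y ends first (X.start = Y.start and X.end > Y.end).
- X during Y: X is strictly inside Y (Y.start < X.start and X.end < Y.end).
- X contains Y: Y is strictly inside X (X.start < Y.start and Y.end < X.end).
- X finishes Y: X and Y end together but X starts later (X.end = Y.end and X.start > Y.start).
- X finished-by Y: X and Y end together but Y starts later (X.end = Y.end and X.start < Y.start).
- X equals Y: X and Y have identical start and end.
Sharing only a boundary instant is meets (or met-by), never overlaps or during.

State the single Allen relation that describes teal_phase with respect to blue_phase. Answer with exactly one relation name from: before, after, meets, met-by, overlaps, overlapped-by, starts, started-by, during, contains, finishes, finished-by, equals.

overlapped-by

teal_phase = [Fri 23:00, Sun 10:00]; blue_phase = [Thu 22:00, Sat 18:00].
Compare endpoints: teal_phase.start > blue_phase.start, teal_phase.start < blue_phase.end, teal_phase.end > blue_phase.start, teal_phase.end > blue_phase.end.
That pattern is 'overlapped-by'.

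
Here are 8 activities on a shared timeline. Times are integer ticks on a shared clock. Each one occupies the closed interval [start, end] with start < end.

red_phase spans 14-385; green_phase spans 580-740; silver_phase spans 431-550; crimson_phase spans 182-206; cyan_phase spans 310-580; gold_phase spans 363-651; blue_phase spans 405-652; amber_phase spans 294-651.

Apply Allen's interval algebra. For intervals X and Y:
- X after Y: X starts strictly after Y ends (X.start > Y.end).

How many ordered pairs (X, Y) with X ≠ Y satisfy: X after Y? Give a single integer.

Checking all 56 ordered pairs for relation 'after'; matching pairs in alphabetical order:
(amber_phase, crimson_phase): amber_phase after crimson_phase ✓
(blue_phase, crimson_phase): blue_phase after crimson_phase ✓
(blue_phase, red_phase): blue_phase after red_phase ✓
(cyan_phase, crimson_phase): cyan_phase after crimson_phase ✓
(gold_phase, crimson_phase): gold_phase after crimson_phase ✓
(green_phase, crimson_phase): green_phase after crimson_phase ✓
(green_phase, red_phase): green_phase after red_phase ✓
(green_phase, silver_phase): green_phase after silver_phase ✓
(silver_phase, crimson_phase): silver_phase after crimson_phase ✓
(silver_phase, red_phase): silver_phase after red_phase ✓
Count: 10.

10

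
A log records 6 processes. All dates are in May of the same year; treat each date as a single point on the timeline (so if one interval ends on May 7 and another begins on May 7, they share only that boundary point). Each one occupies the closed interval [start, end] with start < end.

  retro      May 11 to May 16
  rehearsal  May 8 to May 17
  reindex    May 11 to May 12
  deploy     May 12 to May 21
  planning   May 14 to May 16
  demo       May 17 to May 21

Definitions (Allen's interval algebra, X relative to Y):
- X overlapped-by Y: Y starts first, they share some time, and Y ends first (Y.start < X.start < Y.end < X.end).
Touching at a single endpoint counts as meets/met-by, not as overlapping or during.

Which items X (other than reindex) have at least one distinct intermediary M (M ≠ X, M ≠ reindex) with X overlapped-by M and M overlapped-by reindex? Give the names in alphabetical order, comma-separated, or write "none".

Target reindex = [May 11, May 12].
Intermediaries M with M overlapped-by reindex: none.
Union: none.

none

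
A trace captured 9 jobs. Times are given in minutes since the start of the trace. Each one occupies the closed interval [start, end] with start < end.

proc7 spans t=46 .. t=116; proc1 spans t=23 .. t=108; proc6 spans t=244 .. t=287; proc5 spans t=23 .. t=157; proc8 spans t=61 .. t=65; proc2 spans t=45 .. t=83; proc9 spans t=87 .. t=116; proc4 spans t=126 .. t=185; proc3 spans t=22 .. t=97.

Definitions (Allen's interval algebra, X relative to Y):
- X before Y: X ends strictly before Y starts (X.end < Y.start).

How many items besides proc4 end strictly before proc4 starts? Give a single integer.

6

Target proc4 = [t=126, t=185].
proc1 [t=23, t=108] → before → counts.
proc2 [t=45, t=83] → before → counts.
proc3 [t=22, t=97] → before → counts.
proc5 [t=23, t=157] → overlaps → no.
proc6 [t=244, t=287] → after → no.
proc7 [t=46, t=116] → before → counts.
proc8 [t=61, t=65] → before → counts.
proc9 [t=87, t=116] → before → counts.
Total: 6.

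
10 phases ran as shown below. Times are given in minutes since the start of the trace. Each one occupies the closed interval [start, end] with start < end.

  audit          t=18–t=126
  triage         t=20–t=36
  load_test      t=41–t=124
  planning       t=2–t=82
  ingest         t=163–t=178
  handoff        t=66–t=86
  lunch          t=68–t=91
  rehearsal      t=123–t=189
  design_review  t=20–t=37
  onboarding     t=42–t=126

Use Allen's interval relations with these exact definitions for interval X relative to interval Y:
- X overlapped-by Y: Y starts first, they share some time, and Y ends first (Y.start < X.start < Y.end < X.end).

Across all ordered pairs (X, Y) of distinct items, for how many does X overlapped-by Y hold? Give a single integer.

Checking all 90 ordered pairs for relation 'overlapped-by'; matching pairs in alphabetical order:
(audit, planning): audit overlapped-by planning ✓
(handoff, planning): handoff overlapped-by planning ✓
(load_test, planning): load_test overlapped-by planning ✓
(lunch, handoff): lunch overlapped-by handoff ✓
(lunch, planning): lunch overlapped-by planning ✓
(onboarding, load_test): onboarding overlapped-by load_test ✓
(onboarding, planning): onboarding overlapped-by planning ✓
(rehearsal, audit): rehearsal overlapped-by audit ✓
(rehearsal, load_test): rehearsal overlapped-by load_test ✓
(rehearsal, onboarding): rehearsal overlapped-by onboarding ✓
Count: 10.

10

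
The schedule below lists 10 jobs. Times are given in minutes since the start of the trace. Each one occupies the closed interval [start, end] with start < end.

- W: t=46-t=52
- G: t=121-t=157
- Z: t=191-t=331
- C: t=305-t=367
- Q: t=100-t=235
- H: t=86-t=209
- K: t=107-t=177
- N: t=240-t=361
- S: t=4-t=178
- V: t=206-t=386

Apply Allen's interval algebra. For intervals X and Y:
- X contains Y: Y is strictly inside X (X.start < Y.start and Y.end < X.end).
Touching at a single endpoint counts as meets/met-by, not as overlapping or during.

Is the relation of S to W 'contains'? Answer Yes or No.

Yes

S = [t=4, t=178], W = [t=46, t=52].
Actual relation of S to W: contains.
Asked whether 'contains' holds → Yes.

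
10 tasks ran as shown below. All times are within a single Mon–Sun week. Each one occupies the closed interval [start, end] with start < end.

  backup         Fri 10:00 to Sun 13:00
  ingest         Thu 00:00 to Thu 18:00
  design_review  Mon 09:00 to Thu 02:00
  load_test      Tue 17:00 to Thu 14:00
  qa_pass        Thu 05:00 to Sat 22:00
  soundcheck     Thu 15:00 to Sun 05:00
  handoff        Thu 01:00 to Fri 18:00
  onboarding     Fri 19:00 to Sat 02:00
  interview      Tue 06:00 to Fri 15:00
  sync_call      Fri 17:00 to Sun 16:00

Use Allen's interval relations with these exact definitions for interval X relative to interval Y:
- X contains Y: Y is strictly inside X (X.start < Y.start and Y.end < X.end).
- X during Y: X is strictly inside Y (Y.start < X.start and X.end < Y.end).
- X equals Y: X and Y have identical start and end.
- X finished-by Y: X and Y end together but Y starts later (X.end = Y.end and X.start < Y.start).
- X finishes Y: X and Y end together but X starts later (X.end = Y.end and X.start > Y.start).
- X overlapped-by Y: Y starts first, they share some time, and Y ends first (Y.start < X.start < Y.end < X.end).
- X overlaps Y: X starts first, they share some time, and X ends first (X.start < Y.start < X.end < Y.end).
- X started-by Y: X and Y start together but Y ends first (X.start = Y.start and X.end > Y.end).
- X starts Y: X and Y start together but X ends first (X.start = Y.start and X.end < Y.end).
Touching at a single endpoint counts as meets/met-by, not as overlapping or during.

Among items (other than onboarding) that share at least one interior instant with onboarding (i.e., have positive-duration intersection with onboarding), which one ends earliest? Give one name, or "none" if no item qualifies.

qa_pass

Target onboarding = [Fri 19:00, Sat 02:00].
backup [Fri 10:00, Sun 13:00] → contains → candidate.
design_review [Mon 09:00, Thu 02:00] → before → excluded.
handoff [Thu 01:00, Fri 18:00] → before → excluded.
ingest [Thu 00:00, Thu 18:00] → before → excluded.
interview [Tue 06:00, Fri 15:00] → before → excluded.
load_test [Tue 17:00, Thu 14:00] → before → excluded.
qa_pass [Thu 05:00, Sat 22:00] → contains → candidate.
soundcheck [Thu 15:00, Sun 05:00] → contains → candidate.
sync_call [Fri 17:00, Sun 16:00] → contains → candidate.
Among candidates, earliest end is Sat 22:00 → qa_pass.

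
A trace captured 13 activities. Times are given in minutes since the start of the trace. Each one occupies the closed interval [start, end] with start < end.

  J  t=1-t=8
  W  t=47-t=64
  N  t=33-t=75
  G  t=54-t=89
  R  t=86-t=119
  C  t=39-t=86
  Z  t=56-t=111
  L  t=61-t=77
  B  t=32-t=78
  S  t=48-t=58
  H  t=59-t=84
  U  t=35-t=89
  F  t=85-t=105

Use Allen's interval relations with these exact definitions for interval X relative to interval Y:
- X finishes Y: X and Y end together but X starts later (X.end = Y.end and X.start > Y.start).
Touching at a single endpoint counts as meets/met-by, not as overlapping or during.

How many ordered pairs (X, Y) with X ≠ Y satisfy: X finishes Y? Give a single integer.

Checking all 156 ordered pairs for relation 'finishes'; matching pairs in alphabetical order:
(G, U): G finishes U ✓
Count: 1.

1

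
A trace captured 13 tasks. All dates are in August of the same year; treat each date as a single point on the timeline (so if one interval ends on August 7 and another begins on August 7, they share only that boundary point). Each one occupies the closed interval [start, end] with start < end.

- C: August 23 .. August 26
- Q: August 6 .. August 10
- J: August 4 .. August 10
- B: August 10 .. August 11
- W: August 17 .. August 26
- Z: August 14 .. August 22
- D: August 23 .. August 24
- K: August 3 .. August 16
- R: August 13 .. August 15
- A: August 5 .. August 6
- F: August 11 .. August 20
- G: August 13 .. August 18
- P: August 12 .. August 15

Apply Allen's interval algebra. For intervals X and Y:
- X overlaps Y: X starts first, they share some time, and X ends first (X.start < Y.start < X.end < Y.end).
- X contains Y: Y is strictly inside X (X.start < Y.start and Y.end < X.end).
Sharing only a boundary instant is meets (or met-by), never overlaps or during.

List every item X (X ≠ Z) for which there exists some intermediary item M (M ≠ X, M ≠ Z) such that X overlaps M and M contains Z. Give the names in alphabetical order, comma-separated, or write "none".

none

Target Z = [August 14, August 22].
Intermediaries M with M contains Z: none.
Union: none.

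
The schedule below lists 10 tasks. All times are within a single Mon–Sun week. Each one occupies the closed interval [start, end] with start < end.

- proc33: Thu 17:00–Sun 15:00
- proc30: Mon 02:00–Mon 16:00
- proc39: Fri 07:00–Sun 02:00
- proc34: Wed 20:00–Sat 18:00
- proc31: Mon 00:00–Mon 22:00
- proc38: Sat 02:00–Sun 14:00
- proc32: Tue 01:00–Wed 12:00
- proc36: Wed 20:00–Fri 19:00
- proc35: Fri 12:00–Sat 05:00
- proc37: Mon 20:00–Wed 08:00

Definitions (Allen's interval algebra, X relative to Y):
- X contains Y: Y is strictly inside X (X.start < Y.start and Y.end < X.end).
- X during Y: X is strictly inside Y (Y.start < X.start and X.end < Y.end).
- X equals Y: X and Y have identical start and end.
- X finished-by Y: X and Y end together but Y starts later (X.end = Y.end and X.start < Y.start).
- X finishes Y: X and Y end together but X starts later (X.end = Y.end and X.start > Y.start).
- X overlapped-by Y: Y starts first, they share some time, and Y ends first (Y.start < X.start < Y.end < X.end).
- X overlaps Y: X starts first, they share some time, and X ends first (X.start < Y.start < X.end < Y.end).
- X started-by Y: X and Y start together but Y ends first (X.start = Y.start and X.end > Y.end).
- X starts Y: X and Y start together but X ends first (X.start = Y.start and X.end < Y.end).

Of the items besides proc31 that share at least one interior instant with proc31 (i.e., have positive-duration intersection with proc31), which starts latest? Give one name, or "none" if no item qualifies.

Target proc31 = [Mon 00:00, Mon 22:00].
proc30 [Mon 02:00, Mon 16:00] → during → candidate.
proc32 [Tue 01:00, Wed 12:00] → after → excluded.
proc33 [Thu 17:00, Sun 15:00] → after → excluded.
proc34 [Wed 20:00, Sat 18:00] → after → excluded.
proc35 [Fri 12:00, Sat 05:00] → after → excluded.
proc36 [Wed 20:00, Fri 19:00] → after → excluded.
proc37 [Mon 20:00, Wed 08:00] → overlapped-by → candidate.
proc38 [Sat 02:00, Sun 14:00] → after → excluded.
proc39 [Fri 07:00, Sun 02:00] → after → excluded.
Among candidates, latest start is Mon 20:00 → proc37.

proc37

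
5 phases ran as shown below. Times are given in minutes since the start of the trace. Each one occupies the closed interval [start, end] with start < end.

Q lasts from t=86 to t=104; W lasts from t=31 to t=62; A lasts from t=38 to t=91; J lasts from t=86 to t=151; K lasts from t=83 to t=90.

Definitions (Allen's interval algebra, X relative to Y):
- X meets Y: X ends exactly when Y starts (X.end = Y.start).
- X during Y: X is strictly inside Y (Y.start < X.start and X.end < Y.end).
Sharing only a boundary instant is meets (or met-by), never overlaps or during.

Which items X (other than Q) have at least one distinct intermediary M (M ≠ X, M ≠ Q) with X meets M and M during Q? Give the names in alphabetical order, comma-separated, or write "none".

Target Q = [t=86, t=104].
Intermediaries M with M during Q: none.
Union: none.

none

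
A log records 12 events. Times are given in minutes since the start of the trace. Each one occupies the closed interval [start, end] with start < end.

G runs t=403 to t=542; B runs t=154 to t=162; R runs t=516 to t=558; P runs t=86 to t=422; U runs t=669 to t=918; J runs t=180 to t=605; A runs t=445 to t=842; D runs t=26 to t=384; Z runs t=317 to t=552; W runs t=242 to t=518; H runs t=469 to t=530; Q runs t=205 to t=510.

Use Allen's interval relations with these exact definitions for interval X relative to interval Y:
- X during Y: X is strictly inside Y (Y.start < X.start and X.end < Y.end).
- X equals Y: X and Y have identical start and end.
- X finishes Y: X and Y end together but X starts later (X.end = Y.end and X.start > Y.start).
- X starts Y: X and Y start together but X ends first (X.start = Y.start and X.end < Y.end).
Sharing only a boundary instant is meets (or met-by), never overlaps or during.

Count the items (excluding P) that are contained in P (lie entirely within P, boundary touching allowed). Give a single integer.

Target P = [t=86, t=422].
A [t=445, t=842] → after → no.
B [t=154, t=162] → during → counts.
D [t=26, t=384] → overlaps → no.
G [t=403, t=542] → overlapped-by → no.
H [t=469, t=530] → after → no.
J [t=180, t=605] → overlapped-by → no.
Q [t=205, t=510] → overlapped-by → no.
R [t=516, t=558] → after → no.
U [t=669, t=918] → after → no.
W [t=242, t=518] → overlapped-by → no.
Z [t=317, t=552] → overlapped-by → no.
Total: 1.

1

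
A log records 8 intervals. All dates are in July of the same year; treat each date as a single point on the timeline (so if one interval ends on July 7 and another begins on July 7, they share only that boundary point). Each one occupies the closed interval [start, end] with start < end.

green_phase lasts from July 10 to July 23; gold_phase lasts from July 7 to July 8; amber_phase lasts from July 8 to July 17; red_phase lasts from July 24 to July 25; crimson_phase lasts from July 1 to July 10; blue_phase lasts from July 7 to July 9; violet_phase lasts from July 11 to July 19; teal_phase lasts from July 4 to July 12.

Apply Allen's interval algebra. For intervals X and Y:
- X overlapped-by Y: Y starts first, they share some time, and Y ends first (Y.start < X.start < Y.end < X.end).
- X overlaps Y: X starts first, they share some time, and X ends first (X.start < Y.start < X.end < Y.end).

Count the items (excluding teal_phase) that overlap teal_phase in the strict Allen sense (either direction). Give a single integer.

Target teal_phase = [July 4, July 12].
amber_phase [July 8, July 17] → overlapped-by → counts.
blue_phase [July 7, July 9] → during → no.
crimson_phase [July 1, July 10] → overlaps → counts.
gold_phase [July 7, July 8] → during → no.
green_phase [July 10, July 23] → overlapped-by → counts.
red_phase [July 24, July 25] → after → no.
violet_phase [July 11, July 19] → overlapped-by → counts.
Total: 4.

4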